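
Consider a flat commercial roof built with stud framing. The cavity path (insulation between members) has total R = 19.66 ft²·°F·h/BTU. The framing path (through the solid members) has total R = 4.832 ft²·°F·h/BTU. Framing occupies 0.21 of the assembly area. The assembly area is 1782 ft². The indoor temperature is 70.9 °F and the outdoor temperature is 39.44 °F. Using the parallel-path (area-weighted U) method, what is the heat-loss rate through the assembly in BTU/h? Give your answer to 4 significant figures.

4689 BTU/h

U_eff = 0.79/19.66 + 0.21/4.832 = 0.040183 + 0.04346 = 0.083643
R_eff = 1/U_eff = 11.956 ft²·°F·h/BTU
Q = 1782 × (70.9 − 39.44) / 11.956 = 4689.2 BTU/h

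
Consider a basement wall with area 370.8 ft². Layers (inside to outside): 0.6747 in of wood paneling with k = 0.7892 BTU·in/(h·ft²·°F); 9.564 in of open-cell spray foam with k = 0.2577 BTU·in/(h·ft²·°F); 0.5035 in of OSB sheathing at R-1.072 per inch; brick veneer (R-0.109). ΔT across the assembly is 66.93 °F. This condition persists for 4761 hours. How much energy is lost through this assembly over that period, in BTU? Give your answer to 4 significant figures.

3060000 BTU

0.6747/0.7892 = 0.85492
9.564/0.2577 = 37.113
0.5035 × 1.072 = 0.53975
R_total = 0.85492 + 37.113 + 0.53975 + 0.109 = 38.617 ft²·°F·h/BTU
Q = 370.8 × 66.93 / 38.617 = 642.67 BTU/h
E = 642.67 × 4761 = 3059700 BTU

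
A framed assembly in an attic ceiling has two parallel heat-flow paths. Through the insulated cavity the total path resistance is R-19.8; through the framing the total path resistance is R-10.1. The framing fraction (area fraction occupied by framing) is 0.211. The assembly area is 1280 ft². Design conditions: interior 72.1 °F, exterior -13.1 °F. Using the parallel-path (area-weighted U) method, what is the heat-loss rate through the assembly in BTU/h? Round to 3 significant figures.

U_eff = 0.789/19.8 + 0.211/10.1 = 0.03985 + 0.02089 = 0.06074
R_eff = 1/U_eff = 16.46 ft²·°F·h/BTU
Q = 1280 × (72.1 − (-13.1)) / 16.46 = 6624 BTU/h

6620 BTU/h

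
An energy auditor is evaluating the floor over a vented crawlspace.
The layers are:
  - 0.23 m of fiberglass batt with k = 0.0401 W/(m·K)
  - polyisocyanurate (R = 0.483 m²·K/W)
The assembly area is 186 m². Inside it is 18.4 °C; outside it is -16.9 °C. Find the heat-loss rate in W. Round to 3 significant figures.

0.23/0.0401 = 5.736
R_total = 5.736 + 0.483 = 6.219 m²·K/W
Q = A·ΔT/R = 186 × (18.4 − (-16.9)) / 6.219 = 1056 W

1060 W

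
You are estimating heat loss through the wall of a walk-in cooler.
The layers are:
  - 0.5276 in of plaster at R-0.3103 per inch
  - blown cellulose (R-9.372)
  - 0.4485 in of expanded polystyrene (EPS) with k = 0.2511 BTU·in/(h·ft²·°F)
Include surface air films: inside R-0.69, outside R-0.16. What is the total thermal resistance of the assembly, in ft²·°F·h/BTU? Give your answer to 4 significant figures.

0.5276 × 0.3103 = 0.16371
0.4485/0.2511 = 1.7861
R_total = 0.69 + 0.16371 + 9.372 + 1.7861 + 0.16 = 12.172 ft²·°F·h/BTU

12.17 ft²·°F·h/BTU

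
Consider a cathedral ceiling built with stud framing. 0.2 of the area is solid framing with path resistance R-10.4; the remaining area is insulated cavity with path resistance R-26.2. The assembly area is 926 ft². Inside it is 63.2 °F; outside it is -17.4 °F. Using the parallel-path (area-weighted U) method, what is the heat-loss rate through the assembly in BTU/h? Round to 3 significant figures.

3710 BTU/h

U_eff = 0.8/26.2 + 0.2/10.4 = 0.03053 + 0.01923 = 0.04977
R_eff = 1/U_eff = 20.09 ft²·°F·h/BTU
Q = 926 × (63.2 − (-17.4)) / 20.09 = 3714 BTU/h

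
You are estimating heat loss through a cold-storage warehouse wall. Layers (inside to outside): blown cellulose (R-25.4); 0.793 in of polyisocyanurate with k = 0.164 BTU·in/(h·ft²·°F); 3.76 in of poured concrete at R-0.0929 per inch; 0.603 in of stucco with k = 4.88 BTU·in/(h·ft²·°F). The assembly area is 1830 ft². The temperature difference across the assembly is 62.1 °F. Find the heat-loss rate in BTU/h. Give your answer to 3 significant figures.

3700 BTU/h

0.793/0.164 = 4.835
3.76 × 0.0929 = 0.3493
0.603/4.88 = 0.1236
R_total = 25.4 + 4.835 + 0.3493 + 0.1236 = 30.71 ft²·°F·h/BTU
Q = A·ΔT/R = 1830 × 62.1 / 30.71 = 3701 BTU/h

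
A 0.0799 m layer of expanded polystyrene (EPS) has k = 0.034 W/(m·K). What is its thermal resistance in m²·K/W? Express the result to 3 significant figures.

R = L/k = 0.0799/0.034 = 2.35 m²·K/W

2.35 m²·K/W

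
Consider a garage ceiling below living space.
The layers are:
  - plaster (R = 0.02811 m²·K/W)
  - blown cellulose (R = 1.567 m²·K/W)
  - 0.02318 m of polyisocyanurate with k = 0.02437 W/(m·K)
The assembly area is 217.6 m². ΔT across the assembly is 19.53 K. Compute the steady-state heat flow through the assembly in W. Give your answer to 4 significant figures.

1669 W

0.02318/0.02437 = 0.95117
R_total = 0.02811 + 1.567 + 0.95117 = 2.5463 m²·K/W
Q = A·ΔT/R = 217.6 × 19.53 / 2.5463 = 1669 W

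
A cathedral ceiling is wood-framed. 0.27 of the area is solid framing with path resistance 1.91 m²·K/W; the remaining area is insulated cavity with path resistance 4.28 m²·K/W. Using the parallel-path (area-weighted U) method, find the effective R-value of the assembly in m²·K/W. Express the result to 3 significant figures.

3.21 m²·K/W

U_eff = 0.73/4.28 + 0.27/1.91 = 0.1706 + 0.1414 = 0.3119
R_eff = 1/U_eff = 3.206 m²·K/W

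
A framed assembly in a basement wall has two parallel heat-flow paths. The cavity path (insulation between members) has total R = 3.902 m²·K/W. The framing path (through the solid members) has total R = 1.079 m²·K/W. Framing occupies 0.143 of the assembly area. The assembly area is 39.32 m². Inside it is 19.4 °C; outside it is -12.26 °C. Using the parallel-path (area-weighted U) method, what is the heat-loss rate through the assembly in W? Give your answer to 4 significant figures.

438.4 W

U_eff = 0.857/3.902 + 0.143/1.079 = 0.21963 + 0.13253 = 0.35216
R_eff = 1/U_eff = 2.8396 m²·K/W
Q = 39.32 × (19.4 − (-12.26)) / 2.8396 = 438.4 W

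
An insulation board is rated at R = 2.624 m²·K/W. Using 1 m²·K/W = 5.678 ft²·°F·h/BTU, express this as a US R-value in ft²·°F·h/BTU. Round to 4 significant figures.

14.90 ft²·°F·h/BTU

R_US = 2.624 × 5.678 = 14.899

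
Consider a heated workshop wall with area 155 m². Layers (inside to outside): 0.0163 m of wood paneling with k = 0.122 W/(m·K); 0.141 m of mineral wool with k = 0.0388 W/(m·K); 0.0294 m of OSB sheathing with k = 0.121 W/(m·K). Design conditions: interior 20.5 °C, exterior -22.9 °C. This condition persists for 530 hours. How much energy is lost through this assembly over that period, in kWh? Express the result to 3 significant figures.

0.0163/0.122 = 0.1336
0.141/0.0388 = 3.634
0.0294/0.121 = 0.243
R_total = 0.1336 + 3.634 + 0.243 = 4.011 m²·K/W
Q = 155 × (20.5 − (-22.9)) / 4.011 = 1677 W
E = 1677 W × 530 h / 1000 = 889 kWh

889 kWh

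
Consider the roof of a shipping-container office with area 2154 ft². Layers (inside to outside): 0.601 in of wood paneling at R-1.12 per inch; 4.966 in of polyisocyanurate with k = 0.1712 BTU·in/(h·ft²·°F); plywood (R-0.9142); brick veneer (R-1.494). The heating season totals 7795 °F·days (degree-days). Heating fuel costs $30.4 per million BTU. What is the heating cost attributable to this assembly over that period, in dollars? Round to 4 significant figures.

0.601 × 1.12 = 0.67312
4.966/0.1712 = 29.007
R_total = 0.67312 + 29.007 + 0.9142 + 1.494 = 32.088 ft²·°F·h/BTU
E = A × HDD × 24 / R = 2154 × 7795 × 24 / 32.088 = 12558000 BTU
Cost = 12558000/10⁶ × 30.4 = $381.77

381.8 dollars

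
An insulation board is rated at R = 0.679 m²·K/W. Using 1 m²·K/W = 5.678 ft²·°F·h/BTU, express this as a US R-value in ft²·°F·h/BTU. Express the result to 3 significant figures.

R_US = 0.679 × 5.678 = 3.855

3.86 ft²·°F·h/BTU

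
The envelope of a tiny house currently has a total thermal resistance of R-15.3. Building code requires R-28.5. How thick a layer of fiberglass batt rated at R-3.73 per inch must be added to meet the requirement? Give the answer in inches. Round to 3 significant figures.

3.54 in

ΔR = 28.5 − 15.3 = 13.2 ft²·°F·h/BTU
L = ΔR / (R/in) = 13.2/3.73 = 3.539 in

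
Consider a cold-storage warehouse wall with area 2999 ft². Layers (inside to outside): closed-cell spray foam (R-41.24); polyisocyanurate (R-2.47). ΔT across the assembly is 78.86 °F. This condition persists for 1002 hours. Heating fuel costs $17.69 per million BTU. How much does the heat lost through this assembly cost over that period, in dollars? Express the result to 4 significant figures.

R_total = 41.24 + 2.47 = 43.71 ft²·°F·h/BTU
Q = 2999 × 78.86 / 43.71 = 5410.7 BTU/h
E = 5410.7 × 1002 = 5421500 BTU
Cost = 5421500/10⁶ × 17.69 = $95.906

95.91 dollars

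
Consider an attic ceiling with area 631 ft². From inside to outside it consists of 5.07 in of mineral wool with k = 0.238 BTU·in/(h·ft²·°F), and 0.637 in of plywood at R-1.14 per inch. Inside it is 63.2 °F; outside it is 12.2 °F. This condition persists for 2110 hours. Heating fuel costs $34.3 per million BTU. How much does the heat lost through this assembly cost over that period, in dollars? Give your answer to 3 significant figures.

106 dollars

5.07/0.238 = 21.3
0.637 × 1.14 = 0.7262
R_total = 21.3 + 0.7262 = 22.03 ft²·°F·h/BTU
Q = 631 × (63.2 − 12.2) / 22.03 = 1461 BTU/h
E = 1461 × 2110 = 3082000 BTU
Cost = 3082000/10⁶ × 34.3 = $105.7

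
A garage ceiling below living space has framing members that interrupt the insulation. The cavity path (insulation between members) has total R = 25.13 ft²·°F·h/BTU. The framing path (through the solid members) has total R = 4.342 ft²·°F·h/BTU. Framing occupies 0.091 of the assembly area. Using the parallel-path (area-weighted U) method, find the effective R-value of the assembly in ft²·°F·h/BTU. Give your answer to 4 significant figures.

U_eff = 0.909/25.13 + 0.091/4.342 = 0.036172 + 0.020958 = 0.05713
R_eff = 1/U_eff = 17.504 ft²·°F·h/BTU

17.50 ft²·°F·h/BTU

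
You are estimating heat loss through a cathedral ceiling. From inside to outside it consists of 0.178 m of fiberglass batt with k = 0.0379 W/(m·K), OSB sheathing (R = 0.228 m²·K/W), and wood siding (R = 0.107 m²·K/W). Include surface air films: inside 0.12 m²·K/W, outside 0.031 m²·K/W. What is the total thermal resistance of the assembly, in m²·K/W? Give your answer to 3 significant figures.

0.178/0.0379 = 4.697
R_total = 0.12 + 4.697 + 0.228 + 0.107 + 0.031 = 5.183 m²·K/W

5.18 m²·K/W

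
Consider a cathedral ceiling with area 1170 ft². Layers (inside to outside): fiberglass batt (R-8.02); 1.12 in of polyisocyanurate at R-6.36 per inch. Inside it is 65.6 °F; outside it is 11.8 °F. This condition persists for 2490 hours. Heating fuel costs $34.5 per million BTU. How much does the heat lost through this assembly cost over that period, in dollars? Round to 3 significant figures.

1.12 × 6.36 = 7.123
R_total = 8.02 + 7.123 = 15.14 ft²·°F·h/BTU
Q = 1170 × (65.6 − 11.8) / 15.14 = 4157 BTU/h
E = 4157 × 2490 = 10350000 BTU
Cost = 10350000/10⁶ × 34.5 = $357.1

357 dollars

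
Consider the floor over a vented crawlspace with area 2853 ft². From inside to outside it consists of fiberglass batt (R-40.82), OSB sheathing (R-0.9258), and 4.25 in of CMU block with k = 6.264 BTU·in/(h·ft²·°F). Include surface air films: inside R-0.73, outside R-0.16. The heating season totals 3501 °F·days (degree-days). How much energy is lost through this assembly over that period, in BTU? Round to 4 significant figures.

5534000 BTU

4.25/6.264 = 0.67848
R_total = 0.73 + 40.82 + 0.9258 + 0.67848 + 0.16 = 43.314 ft²·°F·h/BTU
E = A × HDD × 24 / R = 2853 × 3501 × 24 / 43.314 = 5534400 BTU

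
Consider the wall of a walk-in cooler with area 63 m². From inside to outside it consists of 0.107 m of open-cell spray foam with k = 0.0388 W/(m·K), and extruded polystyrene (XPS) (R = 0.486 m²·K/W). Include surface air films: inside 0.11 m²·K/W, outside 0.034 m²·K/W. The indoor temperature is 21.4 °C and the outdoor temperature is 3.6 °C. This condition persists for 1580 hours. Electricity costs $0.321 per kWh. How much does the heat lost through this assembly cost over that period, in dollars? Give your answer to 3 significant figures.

168 dollars

0.107/0.0388 = 2.758
R_total = 0.11 + 2.758 + 0.486 + 0.034 = 3.388 m²·K/W
Q = 63 × (21.4 − 3.6) / 3.388 = 331 W
E = 331 W × 1580 h / 1000 = 523 kWh
Cost = 523 × 0.321 = $167.9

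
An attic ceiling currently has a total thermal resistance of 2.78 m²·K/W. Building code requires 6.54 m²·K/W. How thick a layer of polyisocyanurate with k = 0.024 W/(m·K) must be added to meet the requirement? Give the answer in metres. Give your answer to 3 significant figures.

ΔR = 6.54 − 2.78 = 3.76 m²·K/W
L = ΔR × k = 3.76 × 0.024 = 0.09024 m

0.0902 m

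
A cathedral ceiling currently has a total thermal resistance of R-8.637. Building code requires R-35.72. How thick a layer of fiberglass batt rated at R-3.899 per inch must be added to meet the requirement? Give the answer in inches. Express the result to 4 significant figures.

ΔR = 35.72 − 8.637 = 27.083 ft²·°F·h/BTU
L = ΔR / (R/in) = 27.083/3.899 = 6.9461 in

6.946 in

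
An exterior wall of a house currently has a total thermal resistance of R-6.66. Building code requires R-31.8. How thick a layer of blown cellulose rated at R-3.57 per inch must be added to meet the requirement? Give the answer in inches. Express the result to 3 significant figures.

7.04 in

ΔR = 31.8 − 6.66 = 25.14 ft²·°F·h/BTU
L = ΔR / (R/in) = 25.14/3.57 = 7.042 in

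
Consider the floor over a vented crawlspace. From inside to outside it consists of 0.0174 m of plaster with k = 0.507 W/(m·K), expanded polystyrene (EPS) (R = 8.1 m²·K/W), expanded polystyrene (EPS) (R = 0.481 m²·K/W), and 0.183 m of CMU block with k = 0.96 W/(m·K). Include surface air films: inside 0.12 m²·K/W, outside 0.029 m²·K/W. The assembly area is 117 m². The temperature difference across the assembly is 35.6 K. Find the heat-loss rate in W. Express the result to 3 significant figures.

0.0174/0.507 = 0.03432
0.183/0.96 = 0.1906
R_total = 0.12 + 0.03432 + 8.1 + 0.481 + 0.1906 + 0.029 = 8.955 m²·K/W
Q = A·ΔT/R = 117 × 35.6 / 8.955 = 465.1 W

465 W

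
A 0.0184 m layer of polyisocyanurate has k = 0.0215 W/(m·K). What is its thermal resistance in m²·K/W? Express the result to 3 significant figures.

R = L/k = 0.0184/0.0215 = 0.8558 m²·K/W

0.856 m²·K/W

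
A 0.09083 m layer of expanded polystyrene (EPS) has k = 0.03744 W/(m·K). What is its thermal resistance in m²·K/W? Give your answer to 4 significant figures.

R = L/k = 0.09083/0.03744 = 2.426 m²·K/W

2.426 m²·K/W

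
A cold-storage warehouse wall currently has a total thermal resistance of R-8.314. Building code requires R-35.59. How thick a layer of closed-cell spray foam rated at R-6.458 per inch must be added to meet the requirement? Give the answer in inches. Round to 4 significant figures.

4.224 in

ΔR = 35.59 − 8.314 = 27.276 ft²·°F·h/BTU
L = ΔR / (R/in) = 27.276/6.458 = 4.2236 in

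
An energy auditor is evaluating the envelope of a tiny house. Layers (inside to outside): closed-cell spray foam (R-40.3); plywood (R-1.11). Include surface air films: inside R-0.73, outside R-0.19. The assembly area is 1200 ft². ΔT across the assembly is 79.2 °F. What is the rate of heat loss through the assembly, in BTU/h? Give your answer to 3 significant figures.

2250 BTU/h

R_total = 0.73 + 40.3 + 1.11 + 0.19 = 42.33 ft²·°F·h/BTU
Q = A·ΔT/R = 1200 × 79.2 / 42.33 = 2245 BTU/h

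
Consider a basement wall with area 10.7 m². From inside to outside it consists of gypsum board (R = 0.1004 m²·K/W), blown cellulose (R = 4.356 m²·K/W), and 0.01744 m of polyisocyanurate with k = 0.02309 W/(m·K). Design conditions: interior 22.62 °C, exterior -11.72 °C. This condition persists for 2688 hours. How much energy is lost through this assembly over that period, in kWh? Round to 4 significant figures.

0.01744/0.02309 = 0.75531
R_total = 0.1004 + 4.356 + 0.75531 = 5.2117 m²·K/W
Q = 10.7 × (22.62 − (-11.72)) / 5.2117 = 70.502 W
E = 70.502 W × 2688 h / 1000 = 189.51 kWh

189.5 kWh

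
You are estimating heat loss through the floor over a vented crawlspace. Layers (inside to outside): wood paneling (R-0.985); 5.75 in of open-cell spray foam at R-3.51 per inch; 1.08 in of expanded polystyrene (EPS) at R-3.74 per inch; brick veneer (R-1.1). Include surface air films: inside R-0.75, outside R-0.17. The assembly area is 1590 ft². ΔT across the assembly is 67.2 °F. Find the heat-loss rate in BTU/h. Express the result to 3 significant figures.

3920 BTU/h

5.75 × 3.51 = 20.18
1.08 × 3.74 = 4.039
R_total = 0.75 + 0.985 + 20.18 + 4.039 + 1.1 + 0.17 = 27.23 ft²·°F·h/BTU
Q = A·ΔT/R = 1590 × 67.2 / 27.23 = 3924 BTU/h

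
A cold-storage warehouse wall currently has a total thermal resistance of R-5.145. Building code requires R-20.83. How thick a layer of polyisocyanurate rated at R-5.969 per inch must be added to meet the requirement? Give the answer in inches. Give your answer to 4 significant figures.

ΔR = 20.83 − 5.145 = 15.685 ft²·°F·h/BTU
L = ΔR / (R/in) = 15.685/5.969 = 2.6277 in

2.628 in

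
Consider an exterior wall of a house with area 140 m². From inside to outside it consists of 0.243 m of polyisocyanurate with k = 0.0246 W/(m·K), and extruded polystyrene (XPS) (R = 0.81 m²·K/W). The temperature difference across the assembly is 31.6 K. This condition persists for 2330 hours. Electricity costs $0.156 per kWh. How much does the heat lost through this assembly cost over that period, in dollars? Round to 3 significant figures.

150 dollars

0.243/0.0246 = 9.878
R_total = 9.878 + 0.81 = 10.69 m²·K/W
Q = 140 × 31.6 / 10.69 = 413.9 W
E = 413.9 W × 2330 h / 1000 = 964.4 kWh
Cost = 964.4 × 0.156 = $150.5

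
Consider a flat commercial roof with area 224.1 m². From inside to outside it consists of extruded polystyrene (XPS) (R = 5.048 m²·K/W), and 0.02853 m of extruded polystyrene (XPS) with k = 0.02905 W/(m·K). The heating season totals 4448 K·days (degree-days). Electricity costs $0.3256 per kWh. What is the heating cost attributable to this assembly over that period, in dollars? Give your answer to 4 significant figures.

0.02853/0.02905 = 0.9821
R_total = 5.048 + 0.9821 = 6.0301 m²·K/W
E = A × HDD × 24 / R / 1000 = 224.1 × 4448 × 24 / 6.0301 / 1000 = 3967.3 kWh
Cost = 3967.3 × 0.3256 = $1291.7

1292 dollars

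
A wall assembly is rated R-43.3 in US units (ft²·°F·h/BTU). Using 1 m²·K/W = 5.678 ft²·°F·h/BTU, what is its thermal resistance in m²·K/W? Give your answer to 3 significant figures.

R_SI = 43.3/5.678 = 7.626

7.63 m²·K/W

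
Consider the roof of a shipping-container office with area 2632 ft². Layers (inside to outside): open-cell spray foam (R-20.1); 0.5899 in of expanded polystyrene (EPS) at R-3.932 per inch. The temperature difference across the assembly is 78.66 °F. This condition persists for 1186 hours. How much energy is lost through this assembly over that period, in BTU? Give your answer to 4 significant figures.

0.5899 × 3.932 = 2.3195
R_total = 20.1 + 2.3195 = 22.419 ft²·°F·h/BTU
Q = 2632 × 78.66 / 22.419 = 9234.5 BTU/h
E = 9234.5 × 1186 = 10952000 BTU

10950000 BTU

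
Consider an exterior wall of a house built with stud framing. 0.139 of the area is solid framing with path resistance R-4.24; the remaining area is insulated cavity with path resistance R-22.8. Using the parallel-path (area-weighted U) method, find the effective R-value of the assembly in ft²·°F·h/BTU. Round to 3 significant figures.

U_eff = 0.861/22.8 + 0.139/4.24 = 0.03776 + 0.03278 = 0.07055
R_eff = 1/U_eff = 14.18 ft²·°F·h/BTU

14.2 ft²·°F·h/BTU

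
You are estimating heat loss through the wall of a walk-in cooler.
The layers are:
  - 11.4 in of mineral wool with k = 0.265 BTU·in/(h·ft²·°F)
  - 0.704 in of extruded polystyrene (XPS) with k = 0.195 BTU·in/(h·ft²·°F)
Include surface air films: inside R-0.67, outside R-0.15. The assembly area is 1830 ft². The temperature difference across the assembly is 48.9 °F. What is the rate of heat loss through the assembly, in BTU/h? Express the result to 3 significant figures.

11.4/0.265 = 43.02
0.704/0.195 = 3.61
R_total = 0.67 + 43.02 + 3.61 + 0.15 = 47.45 ft²·°F·h/BTU
Q = A·ΔT/R = 1830 × 48.9 / 47.45 = 1886 BTU/h

1890 BTU/h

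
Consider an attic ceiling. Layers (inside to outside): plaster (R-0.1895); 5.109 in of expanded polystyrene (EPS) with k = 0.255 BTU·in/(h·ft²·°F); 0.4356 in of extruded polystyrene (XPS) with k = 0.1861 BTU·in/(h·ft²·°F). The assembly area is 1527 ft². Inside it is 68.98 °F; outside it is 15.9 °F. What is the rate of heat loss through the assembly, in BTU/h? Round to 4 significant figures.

3592 BTU/h

5.109/0.255 = 20.035
0.4356/0.1861 = 2.3407
R_total = 0.1895 + 20.035 + 2.3407 = 22.565 ft²·°F·h/BTU
Q = A·ΔT/R = 1527 × (68.98 − 15.9) / 22.565 = 3591.9 BTU/h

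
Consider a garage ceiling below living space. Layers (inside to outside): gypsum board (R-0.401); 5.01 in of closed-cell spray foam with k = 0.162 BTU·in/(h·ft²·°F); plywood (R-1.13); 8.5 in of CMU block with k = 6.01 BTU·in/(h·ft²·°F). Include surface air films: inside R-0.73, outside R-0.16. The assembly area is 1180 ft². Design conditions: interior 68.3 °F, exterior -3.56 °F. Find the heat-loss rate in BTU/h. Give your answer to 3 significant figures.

5.01/0.162 = 30.93
8.5/6.01 = 1.414
R_total = 0.73 + 0.401 + 30.93 + 1.13 + 1.414 + 0.16 = 34.76 ft²·°F·h/BTU
Q = A·ΔT/R = 1180 × (68.3 − (-3.56)) / 34.76 = 2439 BTU/h

2440 BTU/h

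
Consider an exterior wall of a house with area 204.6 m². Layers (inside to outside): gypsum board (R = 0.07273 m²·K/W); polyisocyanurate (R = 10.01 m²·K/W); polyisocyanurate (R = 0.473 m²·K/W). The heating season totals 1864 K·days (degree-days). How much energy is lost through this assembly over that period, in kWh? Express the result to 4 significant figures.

867.1 kWh

R_total = 0.07273 + 10.01 + 0.473 = 10.556 m²·K/W
E = A × HDD × 24 / R / 1000 = 204.6 × 1864 × 24 / 10.556 / 1000 = 867.11 kWh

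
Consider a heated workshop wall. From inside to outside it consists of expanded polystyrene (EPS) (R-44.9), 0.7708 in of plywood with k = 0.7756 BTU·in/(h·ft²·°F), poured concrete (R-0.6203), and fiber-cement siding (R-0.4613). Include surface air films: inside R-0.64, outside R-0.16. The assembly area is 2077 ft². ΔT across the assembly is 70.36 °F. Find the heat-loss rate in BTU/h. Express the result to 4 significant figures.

3059 BTU/h

0.7708/0.7756 = 0.99381
R_total = 0.64 + 44.9 + 0.99381 + 0.6203 + 0.4613 + 0.16 = 47.775 ft²·°F·h/BTU
Q = A·ΔT/R = 2077 × 70.36 / 47.775 = 3058.8 BTU/h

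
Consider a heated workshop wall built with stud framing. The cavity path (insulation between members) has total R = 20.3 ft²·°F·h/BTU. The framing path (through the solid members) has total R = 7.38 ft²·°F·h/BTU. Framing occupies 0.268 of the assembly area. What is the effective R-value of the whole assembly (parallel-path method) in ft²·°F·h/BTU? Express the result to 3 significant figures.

U_eff = 0.732/20.3 + 0.268/7.38 = 0.03606 + 0.03631 = 0.07237
R_eff = 1/U_eff = 13.82 ft²·°F·h/BTU

13.8 ft²·°F·h/BTU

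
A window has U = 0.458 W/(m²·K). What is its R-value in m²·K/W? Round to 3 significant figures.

R = 1/U = 1/0.458 = 2.183

2.18 m²·K/W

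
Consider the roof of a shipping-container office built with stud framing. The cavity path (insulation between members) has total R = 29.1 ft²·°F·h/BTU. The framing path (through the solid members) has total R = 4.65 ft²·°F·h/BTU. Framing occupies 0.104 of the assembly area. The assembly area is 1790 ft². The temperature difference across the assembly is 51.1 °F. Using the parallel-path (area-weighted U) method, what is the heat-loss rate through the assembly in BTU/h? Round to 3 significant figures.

U_eff = 0.896/29.1 + 0.104/4.65 = 0.03079 + 0.02237 = 0.05316
R_eff = 1/U_eff = 18.81 ft²·°F·h/BTU
Q = 1790 × 51.1 / 18.81 = 4862 BTU/h

4860 BTU/h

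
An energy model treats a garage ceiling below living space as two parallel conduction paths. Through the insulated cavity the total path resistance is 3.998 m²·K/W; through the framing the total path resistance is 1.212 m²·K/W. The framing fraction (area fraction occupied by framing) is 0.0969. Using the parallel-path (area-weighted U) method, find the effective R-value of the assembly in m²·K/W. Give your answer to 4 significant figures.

U_eff = 0.9031/3.998 + 0.0969/1.212 = 0.22589 + 0.07995 = 0.30584
R_eff = 1/U_eff = 3.2697 m²·K/W

3.270 m²·K/W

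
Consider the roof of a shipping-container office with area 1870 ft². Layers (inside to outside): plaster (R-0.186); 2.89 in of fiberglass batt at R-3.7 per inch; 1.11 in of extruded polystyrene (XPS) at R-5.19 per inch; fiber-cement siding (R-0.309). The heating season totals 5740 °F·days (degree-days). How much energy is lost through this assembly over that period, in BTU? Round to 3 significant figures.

15200000 BTU

2.89 × 3.7 = 10.69
1.11 × 5.19 = 5.761
R_total = 0.186 + 10.69 + 5.761 + 0.309 = 16.95 ft²·°F·h/BTU
E = A × HDD × 24 / R = 1870 × 5740 × 24 / 16.95 = 15200000 BTU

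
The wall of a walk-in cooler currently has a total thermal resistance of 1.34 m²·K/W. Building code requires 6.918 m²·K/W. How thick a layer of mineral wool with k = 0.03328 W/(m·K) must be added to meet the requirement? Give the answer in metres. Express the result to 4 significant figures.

ΔR = 6.918 − 1.34 = 5.578 m²·K/W
L = ΔR × k = 5.578 × 0.03328 = 0.18564 m

0.1856 m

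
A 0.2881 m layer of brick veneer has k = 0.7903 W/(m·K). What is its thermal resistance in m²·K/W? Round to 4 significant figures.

0.3645 m²·K/W

R = L/k = 0.2881/0.7903 = 0.36455 m²·K/W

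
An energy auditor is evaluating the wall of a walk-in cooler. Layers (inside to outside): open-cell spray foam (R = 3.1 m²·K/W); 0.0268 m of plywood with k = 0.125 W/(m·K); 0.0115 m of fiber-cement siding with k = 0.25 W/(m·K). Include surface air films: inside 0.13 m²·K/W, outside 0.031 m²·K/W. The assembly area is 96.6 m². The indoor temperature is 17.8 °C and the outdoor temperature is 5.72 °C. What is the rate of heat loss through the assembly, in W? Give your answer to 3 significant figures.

0.0268/0.125 = 0.2144
0.0115/0.25 = 0.046
R_total = 0.13 + 3.1 + 0.2144 + 0.046 + 0.031 = 3.521 m²·K/W
Q = A·ΔT/R = 96.6 × (17.8 − 5.72) / 3.521 = 331.4 W

331 W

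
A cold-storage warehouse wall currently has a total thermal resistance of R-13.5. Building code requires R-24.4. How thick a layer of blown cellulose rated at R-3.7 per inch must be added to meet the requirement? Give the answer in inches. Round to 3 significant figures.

ΔR = 24.4 − 13.5 = 10.9 ft²·°F·h/BTU
L = ΔR / (R/in) = 10.9/3.7 = 2.946 in

2.95 in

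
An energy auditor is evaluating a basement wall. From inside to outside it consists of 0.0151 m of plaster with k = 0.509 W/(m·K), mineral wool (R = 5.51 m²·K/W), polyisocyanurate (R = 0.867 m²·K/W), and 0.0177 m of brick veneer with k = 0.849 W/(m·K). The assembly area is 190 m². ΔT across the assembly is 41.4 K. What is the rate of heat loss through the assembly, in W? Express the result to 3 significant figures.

0.0151/0.509 = 0.02967
0.0177/0.849 = 0.02085
R_total = 0.02967 + 5.51 + 0.867 + 0.02085 = 6.428 m²·K/W
Q = A·ΔT/R = 190 × 41.4 / 6.428 = 1224 W

1220 W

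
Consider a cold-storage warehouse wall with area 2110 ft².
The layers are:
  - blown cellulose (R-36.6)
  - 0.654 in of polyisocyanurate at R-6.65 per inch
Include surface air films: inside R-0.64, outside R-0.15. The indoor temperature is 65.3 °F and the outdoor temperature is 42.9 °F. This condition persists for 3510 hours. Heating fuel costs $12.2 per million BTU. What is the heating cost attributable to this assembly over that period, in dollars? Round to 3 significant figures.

48.5 dollars

0.654 × 6.65 = 4.349
R_total = 0.64 + 36.6 + 4.349 + 0.15 = 41.74 ft²·°F·h/BTU
Q = 2110 × (65.3 − 42.9) / 41.74 = 1132 BTU/h
E = 1132 × 3510 = 3975000 BTU
Cost = 3975000/10⁶ × 12.2 = $48.49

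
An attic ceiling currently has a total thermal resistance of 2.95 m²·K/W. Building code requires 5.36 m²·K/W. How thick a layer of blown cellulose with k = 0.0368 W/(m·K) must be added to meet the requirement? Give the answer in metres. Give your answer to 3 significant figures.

0.0887 m

ΔR = 5.36 − 2.95 = 2.41 m²·K/W
L = ΔR × k = 2.41 × 0.0368 = 0.08869 m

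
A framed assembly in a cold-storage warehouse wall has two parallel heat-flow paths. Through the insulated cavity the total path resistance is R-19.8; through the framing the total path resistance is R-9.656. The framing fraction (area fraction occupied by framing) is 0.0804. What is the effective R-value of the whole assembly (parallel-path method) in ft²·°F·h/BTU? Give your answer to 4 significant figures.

18.26 ft²·°F·h/BTU

U_eff = 0.9196/19.8 + 0.0804/9.656 = 0.046444 + 0.0083264 = 0.054771
R_eff = 1/U_eff = 18.258 ft²·°F·h/BTU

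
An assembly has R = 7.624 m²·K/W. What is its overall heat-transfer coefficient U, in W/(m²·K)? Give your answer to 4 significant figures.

U = 1/R = 1/7.624 = 0.13116

0.1312 W/(m²·K)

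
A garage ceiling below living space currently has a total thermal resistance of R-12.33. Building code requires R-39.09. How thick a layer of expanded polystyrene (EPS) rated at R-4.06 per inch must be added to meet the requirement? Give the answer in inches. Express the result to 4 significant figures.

ΔR = 39.09 − 12.33 = 26.76 ft²·°F·h/BTU
L = ΔR / (R/in) = 26.76/4.06 = 6.5911 in

6.591 in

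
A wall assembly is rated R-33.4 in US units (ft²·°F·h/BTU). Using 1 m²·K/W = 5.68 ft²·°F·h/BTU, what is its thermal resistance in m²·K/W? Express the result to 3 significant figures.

R_SI = 33.4/5.68 = 5.88

5.88 m²·K/W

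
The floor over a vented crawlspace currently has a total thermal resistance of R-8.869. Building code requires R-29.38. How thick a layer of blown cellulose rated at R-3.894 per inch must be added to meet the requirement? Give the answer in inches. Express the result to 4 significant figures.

ΔR = 29.38 − 8.869 = 20.511 ft²·°F·h/BTU
L = ΔR / (R/in) = 20.511/3.894 = 5.2673 in

5.267 in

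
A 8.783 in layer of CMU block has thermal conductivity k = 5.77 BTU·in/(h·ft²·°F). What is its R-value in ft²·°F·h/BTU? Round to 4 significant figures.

R = L/k = 8.783/5.77 = 1.5222 ft²·°F·h/BTU

1.522 ft²·°F·h/BTU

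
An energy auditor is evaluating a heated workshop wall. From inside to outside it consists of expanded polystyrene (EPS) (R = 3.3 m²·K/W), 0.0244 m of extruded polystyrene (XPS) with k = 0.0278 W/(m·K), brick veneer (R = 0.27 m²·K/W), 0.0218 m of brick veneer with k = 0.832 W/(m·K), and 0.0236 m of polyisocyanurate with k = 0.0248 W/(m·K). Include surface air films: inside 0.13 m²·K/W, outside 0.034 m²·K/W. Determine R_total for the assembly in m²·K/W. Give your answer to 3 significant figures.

0.0244/0.0278 = 0.8777
0.0218/0.832 = 0.0262
0.0236/0.0248 = 0.9516
R_total = 0.13 + 3.3 + 0.8777 + 0.27 + 0.0262 + 0.9516 + 0.034 = 5.59 m²·K/W

5.59 m²·K/W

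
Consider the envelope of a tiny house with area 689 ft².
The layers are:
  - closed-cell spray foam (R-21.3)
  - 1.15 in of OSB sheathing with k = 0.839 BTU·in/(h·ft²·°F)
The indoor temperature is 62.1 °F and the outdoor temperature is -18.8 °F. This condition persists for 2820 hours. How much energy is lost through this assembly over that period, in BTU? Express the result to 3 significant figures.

6930000 BTU

1.15/0.839 = 1.371
R_total = 21.3 + 1.371 = 22.67 ft²·°F·h/BTU
Q = 689 × (62.1 − (-18.8)) / 22.67 = 2459 BTU/h
E = 2459 × 2820 = 6933000 BTU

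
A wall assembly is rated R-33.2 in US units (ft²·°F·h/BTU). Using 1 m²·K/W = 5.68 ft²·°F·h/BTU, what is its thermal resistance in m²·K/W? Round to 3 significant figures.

5.85 m²·K/W

R_SI = 33.2/5.68 = 5.845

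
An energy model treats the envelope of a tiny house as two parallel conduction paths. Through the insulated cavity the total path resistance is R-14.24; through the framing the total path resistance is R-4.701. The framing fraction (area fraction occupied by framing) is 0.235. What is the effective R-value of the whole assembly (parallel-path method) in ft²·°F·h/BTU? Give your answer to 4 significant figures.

U_eff = 0.765/14.24 + 0.235/4.701 = 0.053722 + 0.049989 = 0.10371
R_eff = 1/U_eff = 9.6422 ft²·°F·h/BTU

9.642 ft²·°F·h/BTU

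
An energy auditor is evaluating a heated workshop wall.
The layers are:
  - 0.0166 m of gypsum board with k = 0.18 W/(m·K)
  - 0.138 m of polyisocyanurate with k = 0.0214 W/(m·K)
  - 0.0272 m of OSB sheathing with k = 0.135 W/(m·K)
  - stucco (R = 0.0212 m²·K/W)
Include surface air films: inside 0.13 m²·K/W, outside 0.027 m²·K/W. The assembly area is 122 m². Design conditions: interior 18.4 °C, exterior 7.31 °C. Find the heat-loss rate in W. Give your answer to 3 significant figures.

196 W

0.0166/0.18 = 0.09222
0.138/0.0214 = 6.449
0.0272/0.135 = 0.2015
R_total = 0.13 + 0.09222 + 6.449 + 0.2015 + 0.0212 + 0.027 = 6.921 m²·K/W
Q = A·ΔT/R = 122 × (18.4 − 7.31) / 6.921 = 195.5 W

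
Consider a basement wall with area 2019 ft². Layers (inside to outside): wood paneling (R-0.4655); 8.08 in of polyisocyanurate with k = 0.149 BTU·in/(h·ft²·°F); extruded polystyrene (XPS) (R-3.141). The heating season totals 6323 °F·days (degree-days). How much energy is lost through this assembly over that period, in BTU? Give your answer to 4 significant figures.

5298000 BTU

8.08/0.149 = 54.228
R_total = 0.4655 + 54.228 + 3.141 = 57.835 ft²·°F·h/BTU
E = A × HDD × 24 / R = 2019 × 6323 × 24 / 57.835 = 5297600 BTU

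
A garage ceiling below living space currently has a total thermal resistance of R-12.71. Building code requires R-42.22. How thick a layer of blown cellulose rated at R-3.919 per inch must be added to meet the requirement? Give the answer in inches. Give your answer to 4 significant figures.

7.530 in

ΔR = 42.22 − 12.71 = 29.51 ft²·°F·h/BTU
L = ΔR / (R/in) = 29.51/3.919 = 7.53 in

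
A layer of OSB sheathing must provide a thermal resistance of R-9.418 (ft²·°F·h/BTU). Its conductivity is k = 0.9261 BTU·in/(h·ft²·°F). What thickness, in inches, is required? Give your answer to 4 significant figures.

8.722 in

L = R × k = 9.418 × 0.9261 = 8.722 in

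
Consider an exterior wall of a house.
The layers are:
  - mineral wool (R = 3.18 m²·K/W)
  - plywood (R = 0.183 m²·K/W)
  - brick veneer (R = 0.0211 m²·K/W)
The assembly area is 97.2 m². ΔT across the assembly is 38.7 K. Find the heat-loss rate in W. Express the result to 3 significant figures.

R_total = 3.18 + 0.183 + 0.0211 = 3.384 m²·K/W
Q = A·ΔT/R = 97.2 × 38.7 / 3.384 = 1112 W

1110 W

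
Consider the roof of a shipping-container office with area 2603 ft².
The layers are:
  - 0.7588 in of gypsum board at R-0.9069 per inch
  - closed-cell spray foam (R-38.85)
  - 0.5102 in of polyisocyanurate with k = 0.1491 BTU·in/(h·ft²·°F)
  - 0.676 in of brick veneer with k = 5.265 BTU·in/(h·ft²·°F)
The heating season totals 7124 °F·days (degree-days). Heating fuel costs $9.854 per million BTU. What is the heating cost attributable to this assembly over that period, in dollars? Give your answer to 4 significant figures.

101.8 dollars

0.7588 × 0.9069 = 0.68816
0.5102/0.1491 = 3.4219
0.676/5.265 = 0.1284
R_total = 0.68816 + 38.85 + 3.4219 + 0.1284 = 43.088 ft²·°F·h/BTU
E = A × HDD × 24 / R = 2603 × 7124 × 24 / 43.088 = 10329000 BTU
Cost = 10329000/10⁶ × 9.854 = $101.78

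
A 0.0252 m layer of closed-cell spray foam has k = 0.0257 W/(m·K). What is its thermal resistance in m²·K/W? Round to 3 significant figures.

0.981 m²·K/W

R = L/k = 0.0252/0.0257 = 0.9805 m²·K/W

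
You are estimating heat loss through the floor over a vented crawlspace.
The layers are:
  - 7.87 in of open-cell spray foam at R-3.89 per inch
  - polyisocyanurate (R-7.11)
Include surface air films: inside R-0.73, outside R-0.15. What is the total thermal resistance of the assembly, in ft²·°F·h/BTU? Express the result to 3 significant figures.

38.6 ft²·°F·h/BTU

7.87 × 3.89 = 30.61
R_total = 0.73 + 30.61 + 7.11 + 0.15 = 38.6 ft²·°F·h/BTU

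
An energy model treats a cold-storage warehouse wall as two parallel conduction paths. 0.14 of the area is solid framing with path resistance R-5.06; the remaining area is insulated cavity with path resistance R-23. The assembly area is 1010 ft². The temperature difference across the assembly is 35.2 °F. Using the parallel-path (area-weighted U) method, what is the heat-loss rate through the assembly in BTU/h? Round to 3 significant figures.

2310 BTU/h

U_eff = 0.86/23 + 0.14/5.06 = 0.03739 + 0.02767 = 0.06506
R_eff = 1/U_eff = 15.37 ft²·°F·h/BTU
Q = 1010 × 35.2 / 15.37 = 2313 BTU/h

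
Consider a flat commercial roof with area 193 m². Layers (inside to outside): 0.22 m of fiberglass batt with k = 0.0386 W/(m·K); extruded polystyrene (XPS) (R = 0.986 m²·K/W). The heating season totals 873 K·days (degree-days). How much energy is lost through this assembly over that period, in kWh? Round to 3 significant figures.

605 kWh

0.22/0.0386 = 5.699
R_total = 5.699 + 0.986 = 6.685 m²·K/W
E = A × HDD × 24 / R / 1000 = 193 × 873 × 24 / 6.685 / 1000 = 604.9 kWh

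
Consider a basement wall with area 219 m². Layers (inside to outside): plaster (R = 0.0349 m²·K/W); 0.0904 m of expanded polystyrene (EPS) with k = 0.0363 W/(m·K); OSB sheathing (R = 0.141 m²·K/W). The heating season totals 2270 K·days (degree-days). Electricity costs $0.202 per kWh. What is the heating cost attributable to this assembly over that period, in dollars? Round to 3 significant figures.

0.0904/0.0363 = 2.49
R_total = 0.0349 + 2.49 + 0.141 = 2.666 m²·K/W
E = A × HDD × 24 / R / 1000 = 219 × 2270 × 24 / 2.666 / 1000 = 4475 kWh
Cost = 4475 × 0.202 = $903.9

904 dollars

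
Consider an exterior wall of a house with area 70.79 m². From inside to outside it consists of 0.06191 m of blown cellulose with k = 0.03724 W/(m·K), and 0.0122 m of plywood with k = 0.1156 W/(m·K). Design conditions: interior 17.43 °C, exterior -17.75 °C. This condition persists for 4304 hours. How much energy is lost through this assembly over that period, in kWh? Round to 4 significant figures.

0.06191/0.03724 = 1.6625
0.0122/0.1156 = 0.10554
R_total = 1.6625 + 0.10554 = 1.768 m²·K/W
Q = 70.79 × (17.43 − (-17.75)) / 1.768 = 1408.6 W
E = 1408.6 W × 4304 h / 1000 = 6062.6 kWh

6063 kWh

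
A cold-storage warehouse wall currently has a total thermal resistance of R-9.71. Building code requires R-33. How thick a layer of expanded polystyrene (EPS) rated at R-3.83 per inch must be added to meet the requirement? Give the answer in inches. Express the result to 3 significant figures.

6.08 in

ΔR = 33 − 9.71 = 23.29 ft²·°F·h/BTU
L = ΔR / (R/in) = 23.29/3.83 = 6.081 in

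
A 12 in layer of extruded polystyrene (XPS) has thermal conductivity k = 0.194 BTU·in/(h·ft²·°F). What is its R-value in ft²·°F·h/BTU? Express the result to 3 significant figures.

R = L/k = 12/0.194 = 61.86 ft²·°F·h/BTU

61.9 ft²·°F·h/BTU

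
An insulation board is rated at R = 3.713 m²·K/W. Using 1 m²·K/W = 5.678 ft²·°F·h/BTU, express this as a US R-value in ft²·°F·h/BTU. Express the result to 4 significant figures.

R_US = 3.713 × 5.678 = 21.082

21.08 ft²·°F·h/BTU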